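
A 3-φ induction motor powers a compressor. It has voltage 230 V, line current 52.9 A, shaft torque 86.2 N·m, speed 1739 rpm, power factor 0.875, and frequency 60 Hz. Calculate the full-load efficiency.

85.1 %

ω = 2π × 1739/60 = 182.1 rad/s; P_out = τω = 86.2 × 182.1 = 15697 W
P_in = √3·V_L·I_L·cosφ = 1.732 × 230 × 52.9 × 0.875 = 18439 W
η = P_out / P_in = 15697 / 18439 = 0.851 = 85.1%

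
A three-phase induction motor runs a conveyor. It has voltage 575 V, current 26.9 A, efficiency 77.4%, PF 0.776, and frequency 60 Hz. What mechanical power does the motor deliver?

16.1 kW

P_in = √3·V·I·cosφ = 1.732 × 575 × 26.9 × 0.776 = 20789 W
P_out = η·P_in = 0.774 × 20789 = 16091 W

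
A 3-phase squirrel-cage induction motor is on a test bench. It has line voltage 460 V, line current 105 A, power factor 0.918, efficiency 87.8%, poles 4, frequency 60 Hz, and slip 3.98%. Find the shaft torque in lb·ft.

P_in = √3·V·I·cosφ = 1.732 × 460 × 105 × 0.918 = 76796 W
P_out = η·P_in = 0.878 × 76796 = 67427 W
n_s = 120×60/4 = 1800 rpm; n = 1800×(1−0.0398) = 1728 rpm
ω = 2π×1728/60 = 181 rad/s
τ = P_out/ω = 67427/181 = 372.5 N·m
In lb·ft: 372.5/1.356 = 275 lb·ft

275 lb·ft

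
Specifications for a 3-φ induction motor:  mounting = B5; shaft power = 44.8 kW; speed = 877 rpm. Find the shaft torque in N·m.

488 N·m

ω = 2π × 877/60 = 91.84 rad/s
τ = P/ω = 44800/91.84 = 488 N·m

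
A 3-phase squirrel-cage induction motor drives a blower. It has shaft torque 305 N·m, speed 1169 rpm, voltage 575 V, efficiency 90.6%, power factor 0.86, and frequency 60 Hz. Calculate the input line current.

ω = 2π×1169/60 = 122.4 rad/s; P_out = τω = 305 × 122.4 = 37332 W
P_in = P_out / η = 37332 / 0.906 = 41205 W
I_L = P_in / (√3·V_L·cosφ) = 41205 / (1.732 × 575 × 0.86) = 48.1 A

48.1 A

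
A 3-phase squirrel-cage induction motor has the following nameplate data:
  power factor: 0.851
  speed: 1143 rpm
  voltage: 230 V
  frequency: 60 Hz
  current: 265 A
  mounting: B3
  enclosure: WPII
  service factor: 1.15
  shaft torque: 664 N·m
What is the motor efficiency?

88.5 %

ω = 2π × 1143/60 = 119.7 rad/s; P_out = τω = 664 × 119.7 = 79481 W
P_in = √3·V_L·I_L·cosφ = 1.732 × 230 × 265 × 0.851 = 89836 W
η = P_out / P_in = 79481 / 89836 = 0.885 = 88.5%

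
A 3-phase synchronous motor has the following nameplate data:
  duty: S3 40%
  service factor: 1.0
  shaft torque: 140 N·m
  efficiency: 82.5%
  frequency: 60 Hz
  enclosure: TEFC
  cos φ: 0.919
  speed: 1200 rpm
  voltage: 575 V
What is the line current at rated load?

23.3 A

ω = 2π×1200/60 = 125.7 rad/s; P_out = τω = 140 × 125.7 = 17598 W
P_in = P_out / η = 17598 / 0.825 = 21331 W
I_L = P_in / (√3·V_L·cosφ) = 21331 / (1.732 × 575 × 0.919) = 23.3 A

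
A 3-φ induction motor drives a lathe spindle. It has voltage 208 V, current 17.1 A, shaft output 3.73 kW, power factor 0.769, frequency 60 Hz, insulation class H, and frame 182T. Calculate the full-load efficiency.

P_out = 3.73 kW = 3730 W
P_in = √3·V_L·I_L·cosφ = 1.732 × 208 × 17.1 × 0.769 = 4737 W
η = P_out / P_in = 3730 / 4737 = 0.787 = 78.7%

78.7 %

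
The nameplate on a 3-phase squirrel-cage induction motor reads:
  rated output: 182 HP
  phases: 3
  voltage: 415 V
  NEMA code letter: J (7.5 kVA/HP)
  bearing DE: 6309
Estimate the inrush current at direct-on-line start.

1900 A

S_LR = 7.5 × 182 = 1365 kVA
I_LR = S_LR/(√3·V_L) = 1365000/(1.732×415) = 1900 A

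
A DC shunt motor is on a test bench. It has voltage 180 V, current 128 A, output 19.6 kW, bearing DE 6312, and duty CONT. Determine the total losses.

P_in = V·I = 180×128 = 23040 W
P_out = 19600 W
Losses = P_in − P_out = 23040 − 19600 = 3440 W

3.44 kW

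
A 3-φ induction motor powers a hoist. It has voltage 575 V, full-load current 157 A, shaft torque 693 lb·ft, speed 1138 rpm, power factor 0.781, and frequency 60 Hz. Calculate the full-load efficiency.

91.7 %

τ = 693 lb·ft × 1.356 = 939.7 N·m
ω = 2π × 1138/60 = 119.2 rad/s; P_out = τω = 939.7 × 119.2 = 112012 W
P_in = √3·V_L·I_L·cosφ = 1.732 × 575 × 157 × 0.781 = 122114 W
η = P_out / P_in = 112012 / 122114 = 0.917 = 91.7%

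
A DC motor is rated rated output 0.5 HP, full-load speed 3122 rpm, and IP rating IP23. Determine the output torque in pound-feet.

0.841 lb·ft

P_out = 0.5 × 746 = 373 W
ω = 2π × 3122/60 = 326.9 rad/s
τ = P_out/ω = 373/326.9 = 1.141 N·m
In lb·ft: 1.141/1.356 = 0.841 lb·ft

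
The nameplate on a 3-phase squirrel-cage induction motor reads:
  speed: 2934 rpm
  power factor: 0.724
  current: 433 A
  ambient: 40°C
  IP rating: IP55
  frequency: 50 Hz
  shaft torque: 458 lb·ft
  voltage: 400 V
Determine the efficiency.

87.8 %

τ = 458 lb·ft × 1.356 = 621 N·m
ω = 2π × 2934/60 = 307.2 rad/s; P_out = τω = 621 × 307.2 = 190771 W
P_in = √3·V_L·I_L·cosφ = 1.732 × 400 × 433 × 0.724 = 217187 W
η = P_out / P_in = 190771 / 217187 = 0.878 = 87.8%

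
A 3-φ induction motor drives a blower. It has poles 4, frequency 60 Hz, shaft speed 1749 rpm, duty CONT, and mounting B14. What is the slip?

n_s = 120f/p = 120×60/4 = 1800 rpm
s = (n_s − n)/n_s = (1800 − 1749)/1800 = 0.0283

2.83 %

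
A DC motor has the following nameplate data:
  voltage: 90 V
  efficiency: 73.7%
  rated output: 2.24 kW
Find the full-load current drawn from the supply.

33.8 A

P_out = 2.24 kW = 2240 W
P_in = P_out / η = 2240 / 0.737 = 3039 W
I = P_in / V = 3039 / 90 = 33.8 A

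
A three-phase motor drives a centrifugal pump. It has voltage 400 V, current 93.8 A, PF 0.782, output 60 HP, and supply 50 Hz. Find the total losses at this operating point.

P_in = √3·V·I·cosφ = 1.732×400×93.8×0.782 = 50818 W
P_out = 60×746 = 44760 W
Losses = P_in − P_out = 50818 − 44760 = 6058 W

6.06 kW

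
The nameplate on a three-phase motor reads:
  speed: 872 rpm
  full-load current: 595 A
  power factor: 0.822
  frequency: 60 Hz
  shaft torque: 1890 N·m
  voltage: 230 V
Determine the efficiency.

ω = 2π × 872/60 = 91.32 rad/s; P_out = τω = 1890 × 91.32 = 172595 W
P_in = √3·V_L·I_L·cosφ = 1.732 × 230 × 595 × 0.822 = 194834 W
η = P_out / P_in = 172595 / 194834 = 0.886 = 88.6%

88.6 %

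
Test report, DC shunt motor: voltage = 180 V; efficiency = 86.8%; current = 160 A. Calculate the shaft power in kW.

P_in = V·I = 180 × 160 = 28800 W
P_out = η·P_in = 0.868 × 28800 = 24998 W

25 kW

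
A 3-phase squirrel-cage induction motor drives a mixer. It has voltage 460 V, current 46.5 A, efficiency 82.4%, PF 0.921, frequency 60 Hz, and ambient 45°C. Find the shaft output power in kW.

P_in = √3·V·I·cosφ = 1.732 × 460 × 46.5 × 0.921 = 34121 W
P_out = η·P_in = 0.824 × 34121 = 28116 W

28.1 kW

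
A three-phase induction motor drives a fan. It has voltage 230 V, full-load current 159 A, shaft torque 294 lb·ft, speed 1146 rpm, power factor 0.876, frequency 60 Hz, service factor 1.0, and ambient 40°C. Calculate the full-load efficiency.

τ = 294 lb·ft × 1.356 = 398.7 N·m
ω = 2π × 1146/60 = 120 rad/s; P_out = τω = 398.7 × 120 = 47844 W
P_in = √3·V_L·I_L·cosφ = 1.732 × 230 × 159 × 0.876 = 55485 W
η = P_out / P_in = 47844 / 55485 = 0.862 = 86.2%

86.2 %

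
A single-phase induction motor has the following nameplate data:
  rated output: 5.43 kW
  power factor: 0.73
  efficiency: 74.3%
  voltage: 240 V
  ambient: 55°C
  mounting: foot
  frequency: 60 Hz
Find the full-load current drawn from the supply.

41.7 A

P_out = 5.43 kW = 5430 W
P_in = P_out / η = 5430 / 0.743 = 7308 W
I = P_in / (V·cosφ) = 7308 / (240 × 0.73) = 41.7 A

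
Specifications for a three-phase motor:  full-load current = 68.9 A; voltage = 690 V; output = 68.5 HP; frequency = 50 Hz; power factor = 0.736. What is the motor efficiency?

84.3 %

P_out = 68.5 × 746 = 51101 W
P_in = √3·V_L·I_L·cosφ = 1.732 × 690 × 68.9 × 0.736 = 60603 W
η = P_out / P_in = 51101 / 60603 = 0.843 = 84.3%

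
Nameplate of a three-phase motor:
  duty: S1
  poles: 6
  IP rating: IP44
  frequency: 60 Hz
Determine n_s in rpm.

n_s = 120f/p = 120×60/6 = 1200 rpm

1200 rpm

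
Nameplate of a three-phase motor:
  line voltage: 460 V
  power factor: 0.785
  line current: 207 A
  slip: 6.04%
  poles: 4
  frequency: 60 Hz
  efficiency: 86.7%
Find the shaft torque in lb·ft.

467 lb·ft

P_in = √3·V·I·cosφ = 1.732 × 460 × 207 × 0.785 = 129463 W
P_out = η·P_in = 0.867 × 129463 = 112244 W
n_s = 120×60/4 = 1800 rpm; n = 1800×(1−0.0604) = 1691 rpm
ω = 2π×1691/60 = 177.1 rad/s
τ = P_out/ω = 112244/177.1 = 633.8 N·m
In lb·ft: 633.8/1.356 = 467 lb·ft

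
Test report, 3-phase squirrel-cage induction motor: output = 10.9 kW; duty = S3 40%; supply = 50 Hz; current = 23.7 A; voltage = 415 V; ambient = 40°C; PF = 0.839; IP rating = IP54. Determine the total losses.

3390 W

P_in = √3·V·I·cosφ = 1.732×415×23.7×0.839 = 14292 W
P_out = 10900 W
Losses = P_in − P_out = 14292 − 10900 = 3392 W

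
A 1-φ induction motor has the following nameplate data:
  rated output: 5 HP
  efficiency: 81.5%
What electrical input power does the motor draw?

4.58 kW

P_out = 5 × 746 = 3730 W
P_in = P_out/η = 3730/0.815 = 4577 W = 4.58 kW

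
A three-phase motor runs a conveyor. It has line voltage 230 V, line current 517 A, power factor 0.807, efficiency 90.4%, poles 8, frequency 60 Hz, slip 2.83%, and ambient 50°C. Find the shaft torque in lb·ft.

1210 lb·ft

P_in = √3·V·I·cosφ = 1.732 × 230 × 517 × 0.807 = 166203 W
P_out = η·P_in = 0.904 × 166203 = 150248 W
n_s = 120×60/8 = 900 rpm; n = 900×(1−0.0283) = 875 rpm
ω = 2π×875/60 = 91.63 rad/s
τ = P_out/ω = 150248/91.63 = 1640 N·m
In lb·ft: 1640/1.356 = 1210 lb·ft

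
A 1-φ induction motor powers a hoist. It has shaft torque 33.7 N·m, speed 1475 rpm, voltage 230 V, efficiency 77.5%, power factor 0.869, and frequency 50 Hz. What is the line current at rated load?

ω = 2π×1475/60 = 154.5 rad/s; P_out = τω = 33.7 × 154.5 = 5207 W
P_in = P_out / η = 5207 / 0.775 = 6719 W
I = P_in / (V·cosφ) = 6719 / (230 × 0.869) = 33.6 A

33.6 A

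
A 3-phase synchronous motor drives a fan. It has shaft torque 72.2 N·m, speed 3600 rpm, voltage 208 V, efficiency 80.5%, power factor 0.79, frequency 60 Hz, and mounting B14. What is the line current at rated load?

ω = 2π×3600/60 = 377 rad/s; P_out = τω = 72.2 × 377 = 27219 W
P_in = P_out / η = 27219 / 0.805 = 33812 W
I_L = P_in / (√3·V_L·cosφ) = 33812 / (1.732 × 208 × 0.79) = 119 A

119 A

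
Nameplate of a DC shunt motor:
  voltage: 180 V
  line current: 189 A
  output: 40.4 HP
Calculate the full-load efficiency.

88.6 %

P_out = 40.4 × 746 = 30138 W
P_in = V·I = 180 × 189 = 34020 W
η = P_out / P_in = 30138 / 34020 = 0.886 = 88.6%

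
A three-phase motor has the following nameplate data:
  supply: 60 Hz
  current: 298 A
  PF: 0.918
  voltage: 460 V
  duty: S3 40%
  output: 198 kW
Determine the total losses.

20 kW

P_in = √3·V·I·cosφ = 1.732×460×298×0.918 = 217954 W
P_out = 198000 W
Losses = P_in − P_out = 217954 − 198000 = 19954 W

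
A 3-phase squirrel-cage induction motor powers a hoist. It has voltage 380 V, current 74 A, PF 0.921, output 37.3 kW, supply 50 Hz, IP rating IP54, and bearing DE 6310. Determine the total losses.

7.56 kW

P_in = √3·V·I·cosφ = 1.732×380×74×0.921 = 44856 W
P_out = 37300 W
Losses = P_in − P_out = 44856 − 37300 = 7556 W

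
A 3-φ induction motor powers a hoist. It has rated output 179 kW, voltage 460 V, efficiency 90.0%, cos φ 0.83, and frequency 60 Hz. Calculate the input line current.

P_out = 179 kW = 179000 W
P_in = P_out / η = 179000 / 0.900 = 198889 W
I_L = P_in / (√3·V_L·cosφ) = 198889 / (1.732 × 460 × 0.83) = 301 A

301 A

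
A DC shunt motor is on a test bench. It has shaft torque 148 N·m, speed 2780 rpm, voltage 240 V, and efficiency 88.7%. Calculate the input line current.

202 A

ω = 2π×2780/60 = 291.1 rad/s; P_out = τω = 148 × 291.1 = 43083 W
P_in = P_out / η = 43083 / 0.887 = 48572 W
I = P_in / V = 48572 / 240 = 202 A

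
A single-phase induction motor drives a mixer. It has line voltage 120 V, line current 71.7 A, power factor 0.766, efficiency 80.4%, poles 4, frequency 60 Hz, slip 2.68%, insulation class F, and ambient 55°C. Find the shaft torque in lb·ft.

P_in = V·I·cosφ = 120 × 71.7 × 0.766 = 6591 W
P_out = η·P_in = 0.804 × 6591 = 5299 W
n_s = 120×60/4 = 1800 rpm; n = 1800×(1−0.0268) = 1752 rpm
ω = 2π×1752/60 = 183.5 rad/s
τ = P_out/ω = 5299/183.5 = 28.88 N·m
In lb·ft: 28.88/1.356 = 21.3 lb·ft

21.3 lb·ft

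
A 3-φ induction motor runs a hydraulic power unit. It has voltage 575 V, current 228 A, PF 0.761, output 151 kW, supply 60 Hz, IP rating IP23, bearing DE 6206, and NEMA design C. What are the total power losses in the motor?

P_in = √3·V·I·cosφ = 1.732×575×228×0.761 = 172797 W
P_out = 151000 W
Losses = P_in − P_out = 172797 − 151000 = 21797 W

21.8 kW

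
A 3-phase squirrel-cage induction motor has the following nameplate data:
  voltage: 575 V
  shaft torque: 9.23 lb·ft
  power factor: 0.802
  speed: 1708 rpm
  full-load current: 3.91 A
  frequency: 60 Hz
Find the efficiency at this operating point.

71.7 %

τ = 9.23 lb·ft × 1.356 = 12.52 N·m
ω = 2π × 1708/60 = 178.9 rad/s; P_out = τω = 12.52 × 178.9 = 2240 W
P_in = √3·V_L·I_L·cosφ = 1.732 × 575 × 3.91 × 0.802 = 3123 W
η = P_out / P_in = 2240 / 3123 = 0.717 = 71.7%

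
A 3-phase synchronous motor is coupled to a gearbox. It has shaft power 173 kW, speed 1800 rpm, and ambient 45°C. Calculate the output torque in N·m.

ω = 2π × 1800/60 = 188.5 rad/s
τ = P/ω = 173000/188.5 = 918 N·m

918 N·m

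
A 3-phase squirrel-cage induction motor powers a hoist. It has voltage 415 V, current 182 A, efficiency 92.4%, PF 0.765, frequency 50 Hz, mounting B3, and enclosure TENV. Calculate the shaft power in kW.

P_in = √3·V·I·cosφ = 1.732 × 415 × 182 × 0.765 = 100076 W
P_out = η·P_in = 0.924 × 100076 = 92470 W

92.5 kW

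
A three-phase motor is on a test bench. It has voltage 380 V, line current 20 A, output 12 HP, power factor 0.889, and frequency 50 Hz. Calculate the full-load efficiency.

P_out = 12 × 746 = 8952 W
P_in = √3·V_L·I_L·cosφ = 1.732 × 380 × 20 × 0.889 = 11702 W
η = P_out / P_in = 8952 / 11702 = 0.765 = 76.5%

76.5 %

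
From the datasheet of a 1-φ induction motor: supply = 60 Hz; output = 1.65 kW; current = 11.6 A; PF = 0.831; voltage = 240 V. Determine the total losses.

P_in = V·I·cosφ = 240×11.6×0.831 = 2314 W
P_out = 1650 W
Losses = P_in − P_out = 2314 − 1650 = 664 W

664 W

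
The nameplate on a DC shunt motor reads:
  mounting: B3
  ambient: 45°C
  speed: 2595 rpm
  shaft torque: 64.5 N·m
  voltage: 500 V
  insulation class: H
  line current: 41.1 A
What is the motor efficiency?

85.3 %

ω = 2π × 2595/60 = 271.7 rad/s; P_out = τω = 64.5 × 271.7 = 17525 W
P_in = V·I = 500 × 41.1 = 20550 W
η = P_out / P_in = 17525 / 20550 = 0.853 = 85.3%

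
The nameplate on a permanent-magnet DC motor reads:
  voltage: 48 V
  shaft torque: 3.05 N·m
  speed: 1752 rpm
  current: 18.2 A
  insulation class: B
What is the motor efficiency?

64.1 %

ω = 2π × 1752/60 = 183.5 rad/s; P_out = τω = 3.05 × 183.5 = 560 W
P_in = V·I = 48 × 18.2 = 874 W
η = P_out / P_in = 560 / 874 = 0.641 = 64.1%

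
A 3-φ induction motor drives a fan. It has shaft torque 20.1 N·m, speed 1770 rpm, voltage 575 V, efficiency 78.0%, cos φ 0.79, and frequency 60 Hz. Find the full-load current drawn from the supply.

ω = 2π×1770/60 = 185.4 rad/s; P_out = τω = 20.1 × 185.4 = 3727 W
P_in = P_out / η = 3727 / 0.780 = 4778 W
I_L = P_in / (√3·V_L·cosφ) = 4778 / (1.732 × 575 × 0.79) = 6.07 A

6.07 A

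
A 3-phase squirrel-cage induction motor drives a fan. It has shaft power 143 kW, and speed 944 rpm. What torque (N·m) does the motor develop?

ω = 2π × 944/60 = 98.86 rad/s
τ = P/ω = 143000/98.86 = 1450 N·m

1450 N·m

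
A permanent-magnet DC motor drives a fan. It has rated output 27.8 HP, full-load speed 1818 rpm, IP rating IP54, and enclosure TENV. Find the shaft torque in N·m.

109 N·m

P_out = 27.8 × 746 = 20739 W
ω = 2π × 1818/60 = 190.4 rad/s
τ = P_out/ω = 20739/190.4 = 109 N·m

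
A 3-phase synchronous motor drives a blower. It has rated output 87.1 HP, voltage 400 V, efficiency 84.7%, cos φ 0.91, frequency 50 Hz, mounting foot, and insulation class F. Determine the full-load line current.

122 A

P_out = 87.1 × 746 = 64977 W
P_in = P_out / η = 64977 / 0.847 = 76714 W
I_L = P_in / (√3·V_L·cosφ) = 76714 / (1.732 × 400 × 0.91) = 122 A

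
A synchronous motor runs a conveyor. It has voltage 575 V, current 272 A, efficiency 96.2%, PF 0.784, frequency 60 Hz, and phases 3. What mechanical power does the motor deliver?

204 kW

P_in = √3·V·I·cosφ = 1.732 × 575 × 272 × 0.784 = 212374 W
P_out = η·P_in = 0.962 × 212374 = 204304 W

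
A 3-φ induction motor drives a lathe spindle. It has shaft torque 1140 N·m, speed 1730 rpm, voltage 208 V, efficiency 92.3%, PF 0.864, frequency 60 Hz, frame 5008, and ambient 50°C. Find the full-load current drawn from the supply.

719 A

ω = 2π×1730/60 = 181.2 rad/s; P_out = τω = 1140 × 181.2 = 206568 W
P_in = P_out / η = 206568 / 0.923 = 223801 W
I_L = P_in / (√3·V_L·cosφ) = 223801 / (1.732 × 208 × 0.864) = 719 A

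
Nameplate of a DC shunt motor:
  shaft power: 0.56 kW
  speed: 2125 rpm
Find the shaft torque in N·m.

2.52 N·m

ω = 2π × 2125/60 = 222.5 rad/s
τ = P/ω = 560/222.5 = 2.52 N·m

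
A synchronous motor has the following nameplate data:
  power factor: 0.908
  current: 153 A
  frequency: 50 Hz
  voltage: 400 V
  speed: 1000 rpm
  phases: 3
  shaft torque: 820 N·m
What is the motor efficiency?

ω = 2π × 1000/60 = 104.7 rad/s; P_out = τω = 820 × 104.7 = 85854 W
P_in = √3·V_L·I_L·cosφ = 1.732 × 400 × 153 × 0.908 = 96247 W
η = P_out / P_in = 85854 / 96247 = 0.892 = 89.2%

89.2 %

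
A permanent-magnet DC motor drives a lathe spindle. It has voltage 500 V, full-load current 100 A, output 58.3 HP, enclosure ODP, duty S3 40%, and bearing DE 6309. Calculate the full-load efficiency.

P_out = 58.3 × 746 = 43492 W
P_in = V·I = 500 × 100 = 50000 W
η = P_out / P_in = 43492 / 50000 = 0.870 = 87.0%

87.0 %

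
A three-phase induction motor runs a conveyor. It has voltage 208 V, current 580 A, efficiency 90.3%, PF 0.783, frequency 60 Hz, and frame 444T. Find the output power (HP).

P_in = √3·V·I·cosφ = 1.732 × 208 × 580 × 0.783 = 163607 W
P_out = η·P_in = 0.903 × 163607 = 147737 W
= 147737/746 = 198 HP

198 HP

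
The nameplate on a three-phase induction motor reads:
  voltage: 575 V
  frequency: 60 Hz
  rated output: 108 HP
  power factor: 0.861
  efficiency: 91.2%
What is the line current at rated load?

P_out = 108 × 746 = 80568 W
P_in = P_out / η = 80568 / 0.912 = 88342 W
I_L = P_in / (√3·V_L·cosφ) = 88342 / (1.732 × 575 × 0.861) = 103 A

103 A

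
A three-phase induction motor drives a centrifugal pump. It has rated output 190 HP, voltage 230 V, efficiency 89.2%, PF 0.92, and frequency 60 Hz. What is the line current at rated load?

P_out = 190 × 746 = 141740 W
P_in = P_out / η = 141740 / 0.892 = 158901 W
I_L = P_in / (√3·V_L·cosφ) = 158901 / (1.732 × 230 × 0.92) = 434 A

434 A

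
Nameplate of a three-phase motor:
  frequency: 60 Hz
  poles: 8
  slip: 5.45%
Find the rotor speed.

851 rpm

n_s = 120f/p = 120×60/8 = 900 rpm
n = n_s(1 − s) = 900 × (1 − 0.0545) = 851 rpm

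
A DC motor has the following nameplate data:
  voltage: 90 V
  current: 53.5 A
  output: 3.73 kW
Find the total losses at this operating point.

1090 W

P_in = V·I = 90×53.5 = 4815 W
P_out = 3730 W
Losses = P_in − P_out = 4815 − 3730 = 1085 W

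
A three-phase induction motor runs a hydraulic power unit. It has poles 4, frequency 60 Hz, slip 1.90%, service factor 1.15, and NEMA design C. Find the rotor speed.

1766 rpm

n_s = 120f/p = 120×60/4 = 1800 rpm
n = n_s(1 − s) = 1800 × (1 − 0.019) = 1766 rpm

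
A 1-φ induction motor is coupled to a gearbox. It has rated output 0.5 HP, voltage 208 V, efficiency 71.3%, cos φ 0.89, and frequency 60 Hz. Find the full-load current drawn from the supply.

P_out = 0.5 × 746 = 373 W
P_in = P_out / η = 373 / 0.713 = 523 W
I = P_in / (V·cosφ) = 523 / (208 × 0.89) = 2.83 A

2.83 A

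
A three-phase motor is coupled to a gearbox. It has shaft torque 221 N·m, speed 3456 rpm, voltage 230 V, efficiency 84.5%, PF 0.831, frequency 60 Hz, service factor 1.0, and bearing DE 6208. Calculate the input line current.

286 A

ω = 2π×3456/60 = 361.9 rad/s; P_out = τω = 221 × 361.9 = 79980 W
P_in = P_out / η = 79980 / 0.845 = 94651 W
I_L = P_in / (√3·V_L·cosφ) = 94651 / (1.732 × 230 × 0.831) = 286 A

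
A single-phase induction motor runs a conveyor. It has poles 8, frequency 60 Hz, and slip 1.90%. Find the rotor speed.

883 rpm

n_s = 120f/p = 120×60/8 = 900 rpm
n = n_s(1 − s) = 900 × (1 − 0.019) = 883 rpm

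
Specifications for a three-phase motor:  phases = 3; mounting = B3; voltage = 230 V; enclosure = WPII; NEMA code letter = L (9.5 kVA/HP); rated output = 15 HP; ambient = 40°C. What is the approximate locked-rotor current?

S_LR = 9.5 × 15 = 142.5 kVA
I_LR = S_LR/(√3·V_L) = 142500/(1.732×230) = 358 A

358 A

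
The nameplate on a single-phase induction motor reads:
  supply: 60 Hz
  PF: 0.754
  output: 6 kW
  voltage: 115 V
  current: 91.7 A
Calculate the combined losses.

P_in = V·I·cosφ = 115×91.7×0.754 = 7951 W
P_out = 6000 W
Losses = P_in − P_out = 7951 − 6000 = 1951 W

1.95 kW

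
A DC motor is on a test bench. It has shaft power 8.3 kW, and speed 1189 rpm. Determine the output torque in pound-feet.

49.2 lb·ft

ω = 2π × 1189/60 = 124.5 rad/s
τ = P/ω = 8300/124.5 = 66.67 N·m
In lb·ft: 66.67/1.356 = 49.2 lb·ft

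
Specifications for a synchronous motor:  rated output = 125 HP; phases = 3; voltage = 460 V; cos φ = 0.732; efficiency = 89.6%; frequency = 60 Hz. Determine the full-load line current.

P_out = 125 × 746 = 93250 W
P_in = P_out / η = 93250 / 0.896 = 104074 W
I_L = P_in / (√3·V_L·cosφ) = 104074 / (1.732 × 460 × 0.732) = 178 A

178 A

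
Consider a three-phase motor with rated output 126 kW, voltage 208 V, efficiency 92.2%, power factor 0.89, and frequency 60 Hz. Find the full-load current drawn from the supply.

426 A

P_out = 126 kW = 126000 W
P_in = P_out / η = 126000 / 0.922 = 136659 W
I_L = P_in / (√3·V_L·cosφ) = 136659 / (1.732 × 208 × 0.89) = 426 A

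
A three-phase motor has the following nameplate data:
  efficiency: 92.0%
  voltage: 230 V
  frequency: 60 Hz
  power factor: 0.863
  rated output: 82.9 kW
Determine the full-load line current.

P_out = 82.9 kW = 82900 W
P_in = P_out / η = 82900 / 0.920 = 90109 W
I_L = P_in / (√3·V_L·cosφ) = 90109 / (1.732 × 230 × 0.863) = 262 A

262 A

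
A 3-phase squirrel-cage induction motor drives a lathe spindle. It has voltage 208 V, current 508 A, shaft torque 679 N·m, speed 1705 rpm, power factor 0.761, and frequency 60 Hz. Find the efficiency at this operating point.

87.0 %

ω = 2π × 1705/60 = 178.5 rad/s; P_out = τω = 679 × 178.5 = 121202 W
P_in = √3·V_L·I_L·cosφ = 1.732 × 208 × 508 × 0.761 = 139271 W
η = P_out / P_in = 121202 / 139271 = 0.870 = 87.0%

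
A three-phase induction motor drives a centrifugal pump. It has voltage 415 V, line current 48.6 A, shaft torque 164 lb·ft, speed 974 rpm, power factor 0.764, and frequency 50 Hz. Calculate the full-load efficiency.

85.0 %

τ = 164 lb·ft × 1.356 = 222.4 N·m
ω = 2π × 974/60 = 102 rad/s; P_out = τω = 222.4 × 102 = 22685 W
P_in = √3·V_L·I_L·cosφ = 1.732 × 415 × 48.6 × 0.764 = 26689 W
η = P_out / P_in = 22685 / 26689 = 0.850 = 85.0%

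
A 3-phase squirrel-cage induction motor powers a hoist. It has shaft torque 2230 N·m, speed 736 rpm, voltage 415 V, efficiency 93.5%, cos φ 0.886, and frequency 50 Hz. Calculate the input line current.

289 A

ω = 2π×736/60 = 77.07 rad/s; P_out = τω = 2230 × 77.07 = 171866 W
P_in = P_out / η = 171866 / 0.935 = 183814 W
I_L = P_in / (√3·V_L·cosφ) = 183814 / (1.732 × 415 × 0.886) = 289 A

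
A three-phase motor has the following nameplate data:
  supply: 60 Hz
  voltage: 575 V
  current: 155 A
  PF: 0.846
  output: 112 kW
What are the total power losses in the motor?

P_in = √3·V·I·cosφ = 1.732×575×155×0.846 = 130592 W
P_out = 112000 W
Losses = P_in − P_out = 130592 − 112000 = 18592 W

18.6 kW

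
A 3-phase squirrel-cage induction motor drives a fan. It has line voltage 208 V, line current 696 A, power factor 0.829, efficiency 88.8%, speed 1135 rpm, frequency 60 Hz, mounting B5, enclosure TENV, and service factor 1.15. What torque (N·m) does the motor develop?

1550 N·m

P_in = √3·V·I·cosφ = 1.732 × 208 × 696 × 0.829 = 207862 W
P_out = η·P_in = 0.888 × 207862 = 184581 W
n = 1135 rpm
ω = 2π×1135/60 = 118.9 rad/s
τ = P_out/ω = 184581/118.9 = 1550 N·m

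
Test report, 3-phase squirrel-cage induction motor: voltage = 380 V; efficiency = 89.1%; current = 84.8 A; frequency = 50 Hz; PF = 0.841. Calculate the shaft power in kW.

P_in = √3·V·I·cosφ = 1.732 × 380 × 84.8 × 0.841 = 46938 W
P_out = η·P_in = 0.891 × 46938 = 41822 W

41.8 kW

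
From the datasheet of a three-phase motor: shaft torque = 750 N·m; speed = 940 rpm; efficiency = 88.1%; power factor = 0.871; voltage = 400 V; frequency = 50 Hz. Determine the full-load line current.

ω = 2π×940/60 = 98.44 rad/s; P_out = τω = 750 × 98.44 = 73830 W
P_in = P_out / η = 73830 / 0.881 = 83802 W
I_L = P_in / (√3·V_L·cosφ) = 83802 / (1.732 × 400 × 0.871) = 139 A

139 A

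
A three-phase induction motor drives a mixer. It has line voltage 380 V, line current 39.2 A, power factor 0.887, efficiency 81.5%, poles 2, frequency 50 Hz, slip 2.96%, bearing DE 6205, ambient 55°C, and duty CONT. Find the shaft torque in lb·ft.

P_in = √3·V·I·cosφ = 1.732 × 380 × 39.2 × 0.887 = 22884 W
P_out = η·P_in = 0.815 × 22884 = 18650 W
n_s = 120×50/2 = 3000 rpm; n = 3000×(1−0.0296) = 2911 rpm
ω = 2π×2911/60 = 304.8 rad/s
τ = P_out/ω = 18650/304.8 = 61.19 N·m
In lb·ft: 61.19/1.356 = 45.1 lb·ft

45.1 lb·ft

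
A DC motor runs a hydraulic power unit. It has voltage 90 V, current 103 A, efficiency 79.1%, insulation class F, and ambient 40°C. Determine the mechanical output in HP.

9.83 HP

P_in = V·I = 90 × 103 = 9270 W
P_out = η·P_in = 0.791 × 9270 = 7333 W
= 7333/746 = 9.83 HP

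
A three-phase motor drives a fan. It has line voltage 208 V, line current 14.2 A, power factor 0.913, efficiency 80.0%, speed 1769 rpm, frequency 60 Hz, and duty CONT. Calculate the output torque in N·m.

P_in = √3·V·I·cosφ = 1.732 × 208 × 14.2 × 0.913 = 4671 W
P_out = η·P_in = 0.8 × 4671 = 3737 W
n = 1769 rpm
ω = 2π×1769/60 = 185.2 rad/s
τ = P_out/ω = 3737/185.2 = 20.2 N·m

20.2 N·m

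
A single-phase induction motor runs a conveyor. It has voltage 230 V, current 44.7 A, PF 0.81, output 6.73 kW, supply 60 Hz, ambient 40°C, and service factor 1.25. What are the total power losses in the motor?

P_in = V·I·cosφ = 230×44.7×0.81 = 8328 W
P_out = 6730 W
Losses = P_in − P_out = 8328 − 6730 = 1598 W

1600 W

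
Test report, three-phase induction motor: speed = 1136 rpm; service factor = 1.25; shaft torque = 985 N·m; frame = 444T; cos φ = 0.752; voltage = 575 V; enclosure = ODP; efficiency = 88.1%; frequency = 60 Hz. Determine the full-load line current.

ω = 2π×1136/60 = 119 rad/s; P_out = τω = 985 × 119 = 117215 W
P_in = P_out / η = 117215 / 0.881 = 133048 W
I_L = P_in / (√3·V_L·cosφ) = 133048 / (1.732 × 575 × 0.752) = 178 A

178 A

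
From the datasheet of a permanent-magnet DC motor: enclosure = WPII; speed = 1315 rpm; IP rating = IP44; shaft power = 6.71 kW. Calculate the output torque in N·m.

ω = 2π × 1315/60 = 137.7 rad/s
τ = P/ω = 6710/137.7 = 48.7 N·m

48.7 N·m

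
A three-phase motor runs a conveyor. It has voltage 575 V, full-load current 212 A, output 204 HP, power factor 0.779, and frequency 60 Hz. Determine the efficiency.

92.5 %

P_out = 204 × 746 = 152184 W
P_in = √3·V_L·I_L·cosφ = 1.732 × 575 × 212 × 0.779 = 164471 W
η = P_out / P_in = 152184 / 164471 = 0.925 = 92.5%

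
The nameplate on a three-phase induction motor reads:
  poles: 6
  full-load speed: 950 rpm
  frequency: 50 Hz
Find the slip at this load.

5.00 %

n_s = 120f/p = 120×50/6 = 1000 rpm
s = (n_s − n)/n_s = (1000 − 950)/1000 = 0.0500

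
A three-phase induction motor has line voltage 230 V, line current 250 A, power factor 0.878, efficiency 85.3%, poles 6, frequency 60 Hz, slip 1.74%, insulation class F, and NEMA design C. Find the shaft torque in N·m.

604 N·m

P_in = √3·V·I·cosφ = 1.732 × 230 × 250 × 0.878 = 87440 W
P_out = η·P_in = 0.853 × 87440 = 74586 W
n_s = 120×60/6 = 1200 rpm; n = 1200×(1−0.0174) = 1179 rpm
ω = 2π×1179/60 = 123.5 rad/s
τ = P_out/ω = 74586/123.5 = 604 N·m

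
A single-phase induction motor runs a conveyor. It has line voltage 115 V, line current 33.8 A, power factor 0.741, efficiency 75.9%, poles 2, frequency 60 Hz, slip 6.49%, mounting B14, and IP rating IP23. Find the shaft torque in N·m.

P_in = V·I·cosφ = 115 × 33.8 × 0.741 = 2880 W
P_out = η·P_in = 0.759 × 2880 = 2186 W
n_s = 120×60/2 = 3600 rpm; n = 3600×(1−0.0649) = 3366 rpm
ω = 2π×3366/60 = 352.5 rad/s
τ = P_out/ω = 2186/352.5 = 6.2 N·m

6.2 N·m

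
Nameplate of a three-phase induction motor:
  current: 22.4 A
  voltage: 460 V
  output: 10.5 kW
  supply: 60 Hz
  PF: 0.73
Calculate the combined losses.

2.53 kW

P_in = √3·V·I·cosφ = 1.732×460×22.4×0.73 = 13028 W
P_out = 10500 W
Losses = P_in − P_out = 13028 − 10500 = 2528 W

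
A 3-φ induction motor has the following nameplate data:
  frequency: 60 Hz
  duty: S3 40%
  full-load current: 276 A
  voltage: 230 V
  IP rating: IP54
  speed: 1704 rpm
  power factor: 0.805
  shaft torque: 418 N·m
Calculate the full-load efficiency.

ω = 2π × 1704/60 = 178.4 rad/s; P_out = τω = 418 × 178.4 = 74571 W
P_in = √3·V_L·I_L·cosφ = 1.732 × 230 × 276 × 0.805 = 88508 W
η = P_out / P_in = 74571 / 88508 = 0.843 = 84.3%

84.3 %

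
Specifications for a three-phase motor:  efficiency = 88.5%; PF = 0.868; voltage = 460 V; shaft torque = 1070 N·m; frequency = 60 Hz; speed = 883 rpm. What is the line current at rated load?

162 A

ω = 2π×883/60 = 92.47 rad/s; P_out = τω = 1070 × 92.47 = 98943 W
P_in = P_out / η = 98943 / 0.885 = 111800 W
I_L = P_in / (√3·V_L·cosφ) = 111800 / (1.732 × 460 × 0.868) = 162 A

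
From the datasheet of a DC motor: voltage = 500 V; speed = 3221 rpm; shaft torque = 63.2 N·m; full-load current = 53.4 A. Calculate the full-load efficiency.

79.8 %

ω = 2π × 3221/60 = 337.3 rad/s; P_out = τω = 63.2 × 337.3 = 21317 W
P_in = V·I = 500 × 53.4 = 26700 W
η = P_out / P_in = 21317 / 26700 = 0.798 = 79.8%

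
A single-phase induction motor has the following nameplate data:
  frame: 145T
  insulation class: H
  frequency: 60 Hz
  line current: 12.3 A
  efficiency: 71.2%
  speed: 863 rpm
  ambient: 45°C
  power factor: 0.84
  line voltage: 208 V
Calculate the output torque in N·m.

16.9 N·m

P_in = V·I·cosφ = 208 × 12.3 × 0.84 = 2149 W
P_out = η·P_in = 0.712 × 2149 = 1530 W
n = 863 rpm
ω = 2π×863/60 = 90.37 rad/s
τ = P_out/ω = 1530/90.37 = 16.9 N·m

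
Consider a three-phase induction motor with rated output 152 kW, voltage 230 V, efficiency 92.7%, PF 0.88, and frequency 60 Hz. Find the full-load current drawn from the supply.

468 A

P_out = 152 kW = 152000 W
P_in = P_out / η = 152000 / 0.927 = 163970 W
I_L = P_in / (√3·V_L·cosφ) = 163970 / (1.732 × 230 × 0.88) = 468 A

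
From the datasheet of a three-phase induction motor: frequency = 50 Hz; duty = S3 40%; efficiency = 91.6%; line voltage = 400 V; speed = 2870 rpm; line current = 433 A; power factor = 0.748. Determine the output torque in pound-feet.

504 lb·ft

P_in = √3·V·I·cosφ = 1.732 × 400 × 433 × 0.748 = 224387 W
P_out = η·P_in = 0.916 × 224387 = 205538 W
n = 2870 rpm
ω = 2π×2870/60 = 300.5 rad/s
τ = P_out/ω = 205538/300.5 = 684 N·m
In lb·ft: 684/1.356 = 504 lb·ft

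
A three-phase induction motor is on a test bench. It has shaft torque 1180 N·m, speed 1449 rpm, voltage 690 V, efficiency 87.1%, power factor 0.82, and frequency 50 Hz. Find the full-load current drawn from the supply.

210 A

ω = 2π×1449/60 = 151.7 rad/s; P_out = τω = 1180 × 151.7 = 179006 W
P_in = P_out / η = 179006 / 0.871 = 205518 W
I_L = P_in / (√3·V_L·cosφ) = 205518 / (1.732 × 690 × 0.82) = 210 A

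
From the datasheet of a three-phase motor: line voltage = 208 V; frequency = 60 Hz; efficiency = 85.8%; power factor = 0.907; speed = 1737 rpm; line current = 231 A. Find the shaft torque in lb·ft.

263 lb·ft

P_in = √3·V·I·cosφ = 1.732 × 208 × 231 × 0.907 = 75480 W
P_out = η·P_in = 0.858 × 75480 = 64762 W
n = 1737 rpm
ω = 2π×1737/60 = 181.9 rad/s
τ = P_out/ω = 64762/181.9 = 356 N·m
In lb·ft: 356/1.356 = 263 lb·ft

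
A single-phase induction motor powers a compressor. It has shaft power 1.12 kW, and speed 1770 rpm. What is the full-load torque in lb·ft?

4.46 lb·ft

ω = 2π × 1770/60 = 185.4 rad/s
τ = P/ω = 1120/185.4 = 6.041 N·m
In lb·ft: 6.041/1.356 = 4.46 lb·ft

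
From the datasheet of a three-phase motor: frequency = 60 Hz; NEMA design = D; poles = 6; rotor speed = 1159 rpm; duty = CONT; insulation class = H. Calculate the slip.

3.4 %

n_s = 120f/p = 120×60/6 = 1200 rpm
s = (n_s − n)/n_s = (1200 − 1159)/1200 = 0.0342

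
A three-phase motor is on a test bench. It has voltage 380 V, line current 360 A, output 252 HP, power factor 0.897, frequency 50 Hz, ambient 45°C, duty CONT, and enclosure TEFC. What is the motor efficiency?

P_out = 252 × 746 = 187992 W
P_in = √3·V_L·I_L·cosφ = 1.732 × 380 × 360 × 0.897 = 212533 W
η = P_out / P_in = 187992 / 212533 = 0.885 = 88.5%

88.5 %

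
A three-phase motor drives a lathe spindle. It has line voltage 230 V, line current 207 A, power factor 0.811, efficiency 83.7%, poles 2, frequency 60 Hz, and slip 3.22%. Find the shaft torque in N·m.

P_in = √3·V·I·cosφ = 1.732 × 230 × 207 × 0.811 = 66875 W
P_out = η·P_in = 0.837 × 66875 = 55974 W
n_s = 120×60/2 = 3600 rpm; n = 3600×(1−0.0322) = 3484 rpm
ω = 2π×3484/60 = 364.8 rad/s
τ = P_out/ω = 55974/364.8 = 153 N·m

153 N·m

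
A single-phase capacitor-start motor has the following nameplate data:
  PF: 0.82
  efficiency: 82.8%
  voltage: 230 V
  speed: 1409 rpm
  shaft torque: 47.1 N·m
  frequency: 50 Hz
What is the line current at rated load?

44.5 A

ω = 2π×1409/60 = 147.6 rad/s; P_out = τω = 47.1 × 147.6 = 6952 W
P_in = P_out / η = 6952 / 0.828 = 8396 W
I = P_in / (V·cosφ) = 8396 / (230 × 0.82) = 44.5 A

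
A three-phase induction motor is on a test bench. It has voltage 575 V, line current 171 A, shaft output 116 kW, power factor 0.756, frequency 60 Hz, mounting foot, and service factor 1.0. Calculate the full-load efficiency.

90.1 %

P_out = 116 kW = 116000 W
P_in = √3·V_L·I_L·cosφ = 1.732 × 575 × 171 × 0.756 = 128746 W
η = P_out / P_in = 116000 / 128746 = 0.901 = 90.1%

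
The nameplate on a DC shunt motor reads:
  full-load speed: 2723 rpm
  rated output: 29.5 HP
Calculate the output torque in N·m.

P_out = 29.5 × 746 = 22007 W
ω = 2π × 2723/60 = 285.2 rad/s
τ = P_out/ω = 22007/285.2 = 77.2 N·m

77.2 N·m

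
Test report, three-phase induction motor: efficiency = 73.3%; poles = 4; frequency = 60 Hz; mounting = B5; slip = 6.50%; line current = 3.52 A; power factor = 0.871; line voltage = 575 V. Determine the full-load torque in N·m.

12.7 N·m

P_in = √3·V·I·cosφ = 1.732 × 575 × 3.52 × 0.871 = 3053 W
P_out = η·P_in = 0.733 × 3053 = 2238 W
n_s = 120×60/4 = 1800 rpm; n = 1800×(1−0.065) = 1683 rpm
ω = 2π×1683/60 = 176.2 rad/s
τ = P_out/ω = 2238/176.2 = 12.7 N·m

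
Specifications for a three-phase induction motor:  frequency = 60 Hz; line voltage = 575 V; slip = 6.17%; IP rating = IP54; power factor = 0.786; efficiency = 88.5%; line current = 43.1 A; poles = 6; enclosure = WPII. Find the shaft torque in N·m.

P_in = √3·V·I·cosφ = 1.732 × 575 × 43.1 × 0.786 = 33738 W
P_out = η·P_in = 0.885 × 33738 = 29858 W
n_s = 120×60/6 = 1200 rpm; n = 1200×(1−0.0617) = 1126 rpm
ω = 2π×1126/60 = 117.9 rad/s
τ = P_out/ω = 29858/117.9 = 253 N·m

253 N·m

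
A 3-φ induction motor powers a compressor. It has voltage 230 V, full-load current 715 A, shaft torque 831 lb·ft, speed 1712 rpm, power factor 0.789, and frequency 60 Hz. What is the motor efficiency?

τ = 831 lb·ft × 1.356 = 1127 N·m
ω = 2π × 1712/60 = 179.3 rad/s; P_out = τω = 1127 × 179.3 = 202071 W
P_in = √3·V_L·I_L·cosφ = 1.732 × 230 × 715 × 0.789 = 224729 W
η = P_out / P_in = 202071 / 224729 = 0.899 = 89.9%

89.9 %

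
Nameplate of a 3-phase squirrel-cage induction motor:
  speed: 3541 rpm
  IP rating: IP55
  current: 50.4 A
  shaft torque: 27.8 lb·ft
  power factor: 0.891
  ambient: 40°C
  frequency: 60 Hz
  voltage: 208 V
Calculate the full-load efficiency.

86.4 %

τ = 27.8 lb·ft × 1.356 = 37.7 N·m
ω = 2π × 3541/60 = 370.8 rad/s; P_out = τω = 37.7 × 370.8 = 13979 W
P_in = √3·V_L·I_L·cosφ = 1.732 × 208 × 50.4 × 0.891 = 16178 W
η = P_out / P_in = 13979 / 16178 = 0.864 = 86.4%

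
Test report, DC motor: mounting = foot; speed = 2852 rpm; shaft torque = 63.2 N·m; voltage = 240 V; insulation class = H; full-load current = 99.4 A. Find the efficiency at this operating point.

79.1 %

ω = 2π × 2852/60 = 298.7 rad/s; P_out = τω = 63.2 × 298.7 = 18878 W
P_in = V·I = 240 × 99.4 = 23856 W
η = P_out / P_in = 18878 / 23856 = 0.791 = 79.1%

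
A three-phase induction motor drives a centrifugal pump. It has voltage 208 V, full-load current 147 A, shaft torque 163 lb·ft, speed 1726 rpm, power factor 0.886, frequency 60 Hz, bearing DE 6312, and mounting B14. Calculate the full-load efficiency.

85.1 %

τ = 163 lb·ft × 1.356 = 221 N·m
ω = 2π × 1726/60 = 180.7 rad/s; P_out = τω = 221 × 180.7 = 39935 W
P_in = √3·V_L·I_L·cosφ = 1.732 × 208 × 147 × 0.886 = 46920 W
η = P_out / P_in = 39935 / 46920 = 0.851 = 85.1%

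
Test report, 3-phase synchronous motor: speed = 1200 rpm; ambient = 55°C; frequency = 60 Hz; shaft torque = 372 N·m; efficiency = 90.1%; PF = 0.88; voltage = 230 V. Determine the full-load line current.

148 A

ω = 2π×1200/60 = 125.7 rad/s; P_out = τω = 372 × 125.7 = 46760 W
P_in = P_out / η = 46760 / 0.901 = 51898 W
I_L = P_in / (√3·V_L·cosφ) = 51898 / (1.732 × 230 × 0.88) = 148 A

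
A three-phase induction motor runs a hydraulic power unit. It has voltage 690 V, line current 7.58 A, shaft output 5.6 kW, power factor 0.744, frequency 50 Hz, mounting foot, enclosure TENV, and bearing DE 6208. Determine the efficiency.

P_out = 5.6 kW = 5600 W
P_in = √3·V_L·I_L·cosφ = 1.732 × 690 × 7.58 × 0.744 = 6740 W
η = P_out / P_in = 5600 / 6740 = 0.831 = 83.1%

83.1 %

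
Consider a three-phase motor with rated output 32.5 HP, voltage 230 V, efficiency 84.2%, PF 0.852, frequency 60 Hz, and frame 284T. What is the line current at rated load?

P_out = 32.5 × 746 = 24245 W
P_in = P_out / η = 24245 / 0.842 = 28795 W
I_L = P_in / (√3·V_L·cosφ) = 28795 / (1.732 × 230 × 0.852) = 84.8 A

84.8 A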